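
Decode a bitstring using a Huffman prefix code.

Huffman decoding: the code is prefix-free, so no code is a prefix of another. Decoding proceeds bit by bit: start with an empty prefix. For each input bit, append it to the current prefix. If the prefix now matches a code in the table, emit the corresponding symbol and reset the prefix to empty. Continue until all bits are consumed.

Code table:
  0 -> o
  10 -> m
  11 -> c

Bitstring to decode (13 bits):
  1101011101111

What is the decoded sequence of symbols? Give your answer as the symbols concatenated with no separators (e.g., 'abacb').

Answer: comcmcc

Derivation:
Bit 0: prefix='1' (no match yet)
Bit 1: prefix='11' -> emit 'c', reset
Bit 2: prefix='0' -> emit 'o', reset
Bit 3: prefix='1' (no match yet)
Bit 4: prefix='10' -> emit 'm', reset
Bit 5: prefix='1' (no match yet)
Bit 6: prefix='11' -> emit 'c', reset
Bit 7: prefix='1' (no match yet)
Bit 8: prefix='10' -> emit 'm', reset
Bit 9: prefix='1' (no match yet)
Bit 10: prefix='11' -> emit 'c', reset
Bit 11: prefix='1' (no match yet)
Bit 12: prefix='11' -> emit 'c', reset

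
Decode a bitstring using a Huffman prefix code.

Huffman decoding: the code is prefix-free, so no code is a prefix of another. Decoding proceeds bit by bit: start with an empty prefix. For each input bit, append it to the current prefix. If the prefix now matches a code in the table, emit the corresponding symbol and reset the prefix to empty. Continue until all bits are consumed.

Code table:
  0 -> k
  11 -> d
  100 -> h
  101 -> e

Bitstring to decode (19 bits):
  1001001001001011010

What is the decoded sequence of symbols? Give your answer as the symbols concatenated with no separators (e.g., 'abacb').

Answer: hhhheek

Derivation:
Bit 0: prefix='1' (no match yet)
Bit 1: prefix='10' (no match yet)
Bit 2: prefix='100' -> emit 'h', reset
Bit 3: prefix='1' (no match yet)
Bit 4: prefix='10' (no match yet)
Bit 5: prefix='100' -> emit 'h', reset
Bit 6: prefix='1' (no match yet)
Bit 7: prefix='10' (no match yet)
Bit 8: prefix='100' -> emit 'h', reset
Bit 9: prefix='1' (no match yet)
Bit 10: prefix='10' (no match yet)
Bit 11: prefix='100' -> emit 'h', reset
Bit 12: prefix='1' (no match yet)
Bit 13: prefix='10' (no match yet)
Bit 14: prefix='101' -> emit 'e', reset
Bit 15: prefix='1' (no match yet)
Bit 16: prefix='10' (no match yet)
Bit 17: prefix='101' -> emit 'e', reset
Bit 18: prefix='0' -> emit 'k', reset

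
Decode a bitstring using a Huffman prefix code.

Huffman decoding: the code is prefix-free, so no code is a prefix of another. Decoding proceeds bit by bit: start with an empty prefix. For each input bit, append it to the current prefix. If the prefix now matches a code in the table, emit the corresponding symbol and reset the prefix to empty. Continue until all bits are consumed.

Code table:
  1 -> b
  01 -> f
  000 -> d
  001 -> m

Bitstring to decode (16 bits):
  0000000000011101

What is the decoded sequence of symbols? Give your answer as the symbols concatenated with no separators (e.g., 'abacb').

Answer: dddmbbf

Derivation:
Bit 0: prefix='0' (no match yet)
Bit 1: prefix='00' (no match yet)
Bit 2: prefix='000' -> emit 'd', reset
Bit 3: prefix='0' (no match yet)
Bit 4: prefix='00' (no match yet)
Bit 5: prefix='000' -> emit 'd', reset
Bit 6: prefix='0' (no match yet)
Bit 7: prefix='00' (no match yet)
Bit 8: prefix='000' -> emit 'd', reset
Bit 9: prefix='0' (no match yet)
Bit 10: prefix='00' (no match yet)
Bit 11: prefix='001' -> emit 'm', reset
Bit 12: prefix='1' -> emit 'b', reset
Bit 13: prefix='1' -> emit 'b', reset
Bit 14: prefix='0' (no match yet)
Bit 15: prefix='01' -> emit 'f', reset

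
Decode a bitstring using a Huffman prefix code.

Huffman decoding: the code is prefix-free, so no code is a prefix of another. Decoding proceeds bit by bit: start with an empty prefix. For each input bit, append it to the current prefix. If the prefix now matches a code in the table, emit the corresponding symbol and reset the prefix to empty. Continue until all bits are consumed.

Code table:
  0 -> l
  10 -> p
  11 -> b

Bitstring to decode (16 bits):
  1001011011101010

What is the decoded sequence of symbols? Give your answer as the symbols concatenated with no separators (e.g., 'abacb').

Answer: plpblbppp

Derivation:
Bit 0: prefix='1' (no match yet)
Bit 1: prefix='10' -> emit 'p', reset
Bit 2: prefix='0' -> emit 'l', reset
Bit 3: prefix='1' (no match yet)
Bit 4: prefix='10' -> emit 'p', reset
Bit 5: prefix='1' (no match yet)
Bit 6: prefix='11' -> emit 'b', reset
Bit 7: prefix='0' -> emit 'l', reset
Bit 8: prefix='1' (no match yet)
Bit 9: prefix='11' -> emit 'b', reset
Bit 10: prefix='1' (no match yet)
Bit 11: prefix='10' -> emit 'p', reset
Bit 12: prefix='1' (no match yet)
Bit 13: prefix='10' -> emit 'p', reset
Bit 14: prefix='1' (no match yet)
Bit 15: prefix='10' -> emit 'p', reset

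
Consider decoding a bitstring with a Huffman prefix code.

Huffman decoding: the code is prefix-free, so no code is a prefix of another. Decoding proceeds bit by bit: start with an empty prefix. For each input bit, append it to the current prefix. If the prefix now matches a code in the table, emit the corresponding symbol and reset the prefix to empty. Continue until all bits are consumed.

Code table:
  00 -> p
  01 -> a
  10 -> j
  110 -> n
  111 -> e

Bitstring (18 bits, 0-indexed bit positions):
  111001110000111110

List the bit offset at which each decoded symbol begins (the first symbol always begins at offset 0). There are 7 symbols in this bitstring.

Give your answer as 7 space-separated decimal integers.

Bit 0: prefix='1' (no match yet)
Bit 1: prefix='11' (no match yet)
Bit 2: prefix='111' -> emit 'e', reset
Bit 3: prefix='0' (no match yet)
Bit 4: prefix='00' -> emit 'p', reset
Bit 5: prefix='1' (no match yet)
Bit 6: prefix='11' (no match yet)
Bit 7: prefix='111' -> emit 'e', reset
Bit 8: prefix='0' (no match yet)
Bit 9: prefix='00' -> emit 'p', reset
Bit 10: prefix='0' (no match yet)
Bit 11: prefix='00' -> emit 'p', reset
Bit 12: prefix='1' (no match yet)
Bit 13: prefix='11' (no match yet)
Bit 14: prefix='111' -> emit 'e', reset
Bit 15: prefix='1' (no match yet)
Bit 16: prefix='11' (no match yet)
Bit 17: prefix='110' -> emit 'n', reset

Answer: 0 3 5 8 10 12 15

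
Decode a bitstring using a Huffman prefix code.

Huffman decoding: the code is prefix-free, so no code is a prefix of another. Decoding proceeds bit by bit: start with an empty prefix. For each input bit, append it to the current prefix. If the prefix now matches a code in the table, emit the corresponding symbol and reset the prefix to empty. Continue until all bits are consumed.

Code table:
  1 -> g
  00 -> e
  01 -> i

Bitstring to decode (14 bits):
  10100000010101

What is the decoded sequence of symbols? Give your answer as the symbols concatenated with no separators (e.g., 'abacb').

Bit 0: prefix='1' -> emit 'g', reset
Bit 1: prefix='0' (no match yet)
Bit 2: prefix='01' -> emit 'i', reset
Bit 3: prefix='0' (no match yet)
Bit 4: prefix='00' -> emit 'e', reset
Bit 5: prefix='0' (no match yet)
Bit 6: prefix='00' -> emit 'e', reset
Bit 7: prefix='0' (no match yet)
Bit 8: prefix='00' -> emit 'e', reset
Bit 9: prefix='1' -> emit 'g', reset
Bit 10: prefix='0' (no match yet)
Bit 11: prefix='01' -> emit 'i', reset
Bit 12: prefix='0' (no match yet)
Bit 13: prefix='01' -> emit 'i', reset

Answer: gieeegii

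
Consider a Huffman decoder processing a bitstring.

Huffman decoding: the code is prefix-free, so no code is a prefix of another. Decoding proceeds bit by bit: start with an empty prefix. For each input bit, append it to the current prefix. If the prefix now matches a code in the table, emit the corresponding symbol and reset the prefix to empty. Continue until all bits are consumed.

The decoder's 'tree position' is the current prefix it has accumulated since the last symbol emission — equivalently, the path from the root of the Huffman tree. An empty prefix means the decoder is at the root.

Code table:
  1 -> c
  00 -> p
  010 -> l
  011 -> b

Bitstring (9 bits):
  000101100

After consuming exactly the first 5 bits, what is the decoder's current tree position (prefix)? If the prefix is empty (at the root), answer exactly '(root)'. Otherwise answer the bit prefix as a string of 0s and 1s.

Answer: (root)

Derivation:
Bit 0: prefix='0' (no match yet)
Bit 1: prefix='00' -> emit 'p', reset
Bit 2: prefix='0' (no match yet)
Bit 3: prefix='01' (no match yet)
Bit 4: prefix='010' -> emit 'l', reset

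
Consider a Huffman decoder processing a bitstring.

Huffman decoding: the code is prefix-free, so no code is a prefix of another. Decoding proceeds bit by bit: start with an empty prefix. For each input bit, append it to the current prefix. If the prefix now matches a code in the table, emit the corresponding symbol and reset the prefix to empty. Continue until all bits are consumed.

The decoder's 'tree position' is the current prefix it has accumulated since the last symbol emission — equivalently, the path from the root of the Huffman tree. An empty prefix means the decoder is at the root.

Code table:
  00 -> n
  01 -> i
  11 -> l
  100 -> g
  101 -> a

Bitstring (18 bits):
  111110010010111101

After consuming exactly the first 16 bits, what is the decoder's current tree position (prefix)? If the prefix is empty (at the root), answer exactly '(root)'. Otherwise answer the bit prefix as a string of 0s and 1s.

Answer: 1

Derivation:
Bit 0: prefix='1' (no match yet)
Bit 1: prefix='11' -> emit 'l', reset
Bit 2: prefix='1' (no match yet)
Bit 3: prefix='11' -> emit 'l', reset
Bit 4: prefix='1' (no match yet)
Bit 5: prefix='10' (no match yet)
Bit 6: prefix='100' -> emit 'g', reset
Bit 7: prefix='1' (no match yet)
Bit 8: prefix='10' (no match yet)
Bit 9: prefix='100' -> emit 'g', reset
Bit 10: prefix='1' (no match yet)
Bit 11: prefix='10' (no match yet)
Bit 12: prefix='101' -> emit 'a', reset
Bit 13: prefix='1' (no match yet)
Bit 14: prefix='11' -> emit 'l', reset
Bit 15: prefix='1' (no match yet)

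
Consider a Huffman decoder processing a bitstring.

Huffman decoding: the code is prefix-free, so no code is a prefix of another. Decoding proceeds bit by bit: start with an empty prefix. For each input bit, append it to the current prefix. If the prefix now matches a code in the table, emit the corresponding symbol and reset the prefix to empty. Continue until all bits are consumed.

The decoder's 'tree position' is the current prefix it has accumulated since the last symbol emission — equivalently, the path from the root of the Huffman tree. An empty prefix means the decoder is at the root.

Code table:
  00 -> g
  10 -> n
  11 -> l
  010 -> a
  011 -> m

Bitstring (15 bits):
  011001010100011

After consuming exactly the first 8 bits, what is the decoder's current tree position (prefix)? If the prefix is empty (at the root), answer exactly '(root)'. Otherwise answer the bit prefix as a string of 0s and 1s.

Answer: 1

Derivation:
Bit 0: prefix='0' (no match yet)
Bit 1: prefix='01' (no match yet)
Bit 2: prefix='011' -> emit 'm', reset
Bit 3: prefix='0' (no match yet)
Bit 4: prefix='00' -> emit 'g', reset
Bit 5: prefix='1' (no match yet)
Bit 6: prefix='10' -> emit 'n', reset
Bit 7: prefix='1' (no match yet)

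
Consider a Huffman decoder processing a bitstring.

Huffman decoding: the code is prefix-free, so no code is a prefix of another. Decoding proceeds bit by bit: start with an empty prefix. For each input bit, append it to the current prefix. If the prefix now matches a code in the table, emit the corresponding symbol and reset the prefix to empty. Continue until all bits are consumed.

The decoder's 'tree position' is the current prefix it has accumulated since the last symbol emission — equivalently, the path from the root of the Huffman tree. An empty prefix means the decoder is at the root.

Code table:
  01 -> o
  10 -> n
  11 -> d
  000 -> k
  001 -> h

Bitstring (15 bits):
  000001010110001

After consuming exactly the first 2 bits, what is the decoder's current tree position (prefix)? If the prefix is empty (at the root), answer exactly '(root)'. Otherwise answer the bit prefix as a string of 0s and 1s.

Bit 0: prefix='0' (no match yet)
Bit 1: prefix='00' (no match yet)

Answer: 00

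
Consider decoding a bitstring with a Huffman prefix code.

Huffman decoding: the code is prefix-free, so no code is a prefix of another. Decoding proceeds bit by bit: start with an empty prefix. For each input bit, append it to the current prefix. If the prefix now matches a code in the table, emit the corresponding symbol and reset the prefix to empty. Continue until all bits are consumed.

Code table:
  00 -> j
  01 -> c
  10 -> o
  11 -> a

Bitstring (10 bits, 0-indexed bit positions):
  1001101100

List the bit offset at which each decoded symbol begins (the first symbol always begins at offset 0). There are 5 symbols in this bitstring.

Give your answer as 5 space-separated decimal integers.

Answer: 0 2 4 6 8

Derivation:
Bit 0: prefix='1' (no match yet)
Bit 1: prefix='10' -> emit 'o', reset
Bit 2: prefix='0' (no match yet)
Bit 3: prefix='01' -> emit 'c', reset
Bit 4: prefix='1' (no match yet)
Bit 5: prefix='10' -> emit 'o', reset
Bit 6: prefix='1' (no match yet)
Bit 7: prefix='11' -> emit 'a', reset
Bit 8: prefix='0' (no match yet)
Bit 9: prefix='00' -> emit 'j', reset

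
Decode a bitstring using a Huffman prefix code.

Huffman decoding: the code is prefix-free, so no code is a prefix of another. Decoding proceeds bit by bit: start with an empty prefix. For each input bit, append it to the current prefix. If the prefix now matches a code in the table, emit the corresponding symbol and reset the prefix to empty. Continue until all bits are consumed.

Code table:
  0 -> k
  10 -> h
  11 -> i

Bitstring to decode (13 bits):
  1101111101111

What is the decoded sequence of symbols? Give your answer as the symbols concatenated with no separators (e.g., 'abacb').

Bit 0: prefix='1' (no match yet)
Bit 1: prefix='11' -> emit 'i', reset
Bit 2: prefix='0' -> emit 'k', reset
Bit 3: prefix='1' (no match yet)
Bit 4: prefix='11' -> emit 'i', reset
Bit 5: prefix='1' (no match yet)
Bit 6: prefix='11' -> emit 'i', reset
Bit 7: prefix='1' (no match yet)
Bit 8: prefix='10' -> emit 'h', reset
Bit 9: prefix='1' (no match yet)
Bit 10: prefix='11' -> emit 'i', reset
Bit 11: prefix='1' (no match yet)
Bit 12: prefix='11' -> emit 'i', reset

Answer: ikiihii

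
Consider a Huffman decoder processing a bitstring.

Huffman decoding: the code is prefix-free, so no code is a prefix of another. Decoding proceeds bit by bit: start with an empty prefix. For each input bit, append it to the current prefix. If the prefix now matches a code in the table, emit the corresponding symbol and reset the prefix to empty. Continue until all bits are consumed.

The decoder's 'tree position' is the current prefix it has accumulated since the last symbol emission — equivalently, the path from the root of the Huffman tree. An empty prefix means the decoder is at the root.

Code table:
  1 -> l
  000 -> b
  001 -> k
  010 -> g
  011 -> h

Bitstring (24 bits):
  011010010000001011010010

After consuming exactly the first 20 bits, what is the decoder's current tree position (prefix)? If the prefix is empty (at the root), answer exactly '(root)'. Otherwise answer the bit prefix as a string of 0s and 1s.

Bit 0: prefix='0' (no match yet)
Bit 1: prefix='01' (no match yet)
Bit 2: prefix='011' -> emit 'h', reset
Bit 3: prefix='0' (no match yet)
Bit 4: prefix='01' (no match yet)
Bit 5: prefix='010' -> emit 'g', reset
Bit 6: prefix='0' (no match yet)
Bit 7: prefix='01' (no match yet)
Bit 8: prefix='010' -> emit 'g', reset
Bit 9: prefix='0' (no match yet)
Bit 10: prefix='00' (no match yet)
Bit 11: prefix='000' -> emit 'b', reset
Bit 12: prefix='0' (no match yet)
Bit 13: prefix='00' (no match yet)
Bit 14: prefix='001' -> emit 'k', reset
Bit 15: prefix='0' (no match yet)
Bit 16: prefix='01' (no match yet)
Bit 17: prefix='011' -> emit 'h', reset
Bit 18: prefix='0' (no match yet)
Bit 19: prefix='01' (no match yet)

Answer: 01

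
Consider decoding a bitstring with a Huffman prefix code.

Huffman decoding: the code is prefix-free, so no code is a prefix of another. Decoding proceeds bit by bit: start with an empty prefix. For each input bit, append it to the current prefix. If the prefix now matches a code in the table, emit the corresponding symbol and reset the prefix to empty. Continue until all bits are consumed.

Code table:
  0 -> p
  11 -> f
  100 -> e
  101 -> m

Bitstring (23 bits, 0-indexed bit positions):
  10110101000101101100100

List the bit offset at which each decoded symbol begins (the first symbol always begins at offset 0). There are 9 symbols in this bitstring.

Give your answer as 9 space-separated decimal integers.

Answer: 0 3 6 7 10 11 14 17 20

Derivation:
Bit 0: prefix='1' (no match yet)
Bit 1: prefix='10' (no match yet)
Bit 2: prefix='101' -> emit 'm', reset
Bit 3: prefix='1' (no match yet)
Bit 4: prefix='10' (no match yet)
Bit 5: prefix='101' -> emit 'm', reset
Bit 6: prefix='0' -> emit 'p', reset
Bit 7: prefix='1' (no match yet)
Bit 8: prefix='10' (no match yet)
Bit 9: prefix='100' -> emit 'e', reset
Bit 10: prefix='0' -> emit 'p', reset
Bit 11: prefix='1' (no match yet)
Bit 12: prefix='10' (no match yet)
Bit 13: prefix='101' -> emit 'm', reset
Bit 14: prefix='1' (no match yet)
Bit 15: prefix='10' (no match yet)
Bit 16: prefix='101' -> emit 'm', reset
Bit 17: prefix='1' (no match yet)
Bit 18: prefix='10' (no match yet)
Bit 19: prefix='100' -> emit 'e', reset
Bit 20: prefix='1' (no match yet)
Bit 21: prefix='10' (no match yet)
Bit 22: prefix='100' -> emit 'e', reset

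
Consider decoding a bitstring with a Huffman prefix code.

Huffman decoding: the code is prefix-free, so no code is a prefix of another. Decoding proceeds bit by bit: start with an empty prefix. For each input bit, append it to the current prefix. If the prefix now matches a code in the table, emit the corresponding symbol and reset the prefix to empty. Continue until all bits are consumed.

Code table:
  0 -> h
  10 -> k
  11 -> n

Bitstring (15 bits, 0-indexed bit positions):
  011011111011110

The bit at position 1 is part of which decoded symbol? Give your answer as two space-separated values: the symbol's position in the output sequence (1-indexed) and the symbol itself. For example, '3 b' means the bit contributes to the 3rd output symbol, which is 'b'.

Bit 0: prefix='0' -> emit 'h', reset
Bit 1: prefix='1' (no match yet)
Bit 2: prefix='11' -> emit 'n', reset
Bit 3: prefix='0' -> emit 'h', reset
Bit 4: prefix='1' (no match yet)
Bit 5: prefix='11' -> emit 'n', reset

Answer: 2 n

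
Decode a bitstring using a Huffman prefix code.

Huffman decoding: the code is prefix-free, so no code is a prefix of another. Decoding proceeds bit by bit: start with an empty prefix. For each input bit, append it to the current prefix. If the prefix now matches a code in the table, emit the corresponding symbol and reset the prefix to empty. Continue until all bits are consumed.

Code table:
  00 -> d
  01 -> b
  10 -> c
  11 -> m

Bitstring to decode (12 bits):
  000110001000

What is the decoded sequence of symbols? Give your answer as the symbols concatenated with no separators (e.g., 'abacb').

Bit 0: prefix='0' (no match yet)
Bit 1: prefix='00' -> emit 'd', reset
Bit 2: prefix='0' (no match yet)
Bit 3: prefix='01' -> emit 'b', reset
Bit 4: prefix='1' (no match yet)
Bit 5: prefix='10' -> emit 'c', reset
Bit 6: prefix='0' (no match yet)
Bit 7: prefix='00' -> emit 'd', reset
Bit 8: prefix='1' (no match yet)
Bit 9: prefix='10' -> emit 'c', reset
Bit 10: prefix='0' (no match yet)
Bit 11: prefix='00' -> emit 'd', reset

Answer: dbcdcd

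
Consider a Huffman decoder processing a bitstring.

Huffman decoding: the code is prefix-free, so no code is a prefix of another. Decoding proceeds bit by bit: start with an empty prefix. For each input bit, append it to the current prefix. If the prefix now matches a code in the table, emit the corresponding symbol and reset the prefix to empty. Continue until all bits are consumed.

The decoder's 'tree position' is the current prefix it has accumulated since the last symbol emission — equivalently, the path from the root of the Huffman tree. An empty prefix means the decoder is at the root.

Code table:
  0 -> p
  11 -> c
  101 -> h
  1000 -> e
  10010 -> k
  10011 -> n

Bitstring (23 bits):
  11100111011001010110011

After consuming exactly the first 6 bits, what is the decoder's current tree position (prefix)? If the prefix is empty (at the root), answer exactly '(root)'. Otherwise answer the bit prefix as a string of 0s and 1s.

Answer: 1001

Derivation:
Bit 0: prefix='1' (no match yet)
Bit 1: prefix='11' -> emit 'c', reset
Bit 2: prefix='1' (no match yet)
Bit 3: prefix='10' (no match yet)
Bit 4: prefix='100' (no match yet)
Bit 5: prefix='1001' (no match yet)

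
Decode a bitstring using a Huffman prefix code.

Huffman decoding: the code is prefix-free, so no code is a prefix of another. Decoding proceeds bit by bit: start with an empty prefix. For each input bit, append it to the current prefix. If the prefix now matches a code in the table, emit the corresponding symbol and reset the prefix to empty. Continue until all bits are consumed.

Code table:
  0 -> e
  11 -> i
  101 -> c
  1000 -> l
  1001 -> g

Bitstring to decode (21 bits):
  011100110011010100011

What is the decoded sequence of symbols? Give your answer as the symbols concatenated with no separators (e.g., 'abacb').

Bit 0: prefix='0' -> emit 'e', reset
Bit 1: prefix='1' (no match yet)
Bit 2: prefix='11' -> emit 'i', reset
Bit 3: prefix='1' (no match yet)
Bit 4: prefix='10' (no match yet)
Bit 5: prefix='100' (no match yet)
Bit 6: prefix='1001' -> emit 'g', reset
Bit 7: prefix='1' (no match yet)
Bit 8: prefix='10' (no match yet)
Bit 9: prefix='100' (no match yet)
Bit 10: prefix='1001' -> emit 'g', reset
Bit 11: prefix='1' (no match yet)
Bit 12: prefix='10' (no match yet)
Bit 13: prefix='101' -> emit 'c', reset
Bit 14: prefix='0' -> emit 'e', reset
Bit 15: prefix='1' (no match yet)
Bit 16: prefix='10' (no match yet)
Bit 17: prefix='100' (no match yet)
Bit 18: prefix='1000' -> emit 'l', reset
Bit 19: prefix='1' (no match yet)
Bit 20: prefix='11' -> emit 'i', reset

Answer: eiggceli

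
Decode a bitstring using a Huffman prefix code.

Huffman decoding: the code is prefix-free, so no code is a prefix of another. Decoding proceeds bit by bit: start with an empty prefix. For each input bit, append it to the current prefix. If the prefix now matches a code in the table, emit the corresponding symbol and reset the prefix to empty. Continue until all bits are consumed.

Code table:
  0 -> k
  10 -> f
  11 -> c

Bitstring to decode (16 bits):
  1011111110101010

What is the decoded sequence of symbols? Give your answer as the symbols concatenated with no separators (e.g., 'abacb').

Bit 0: prefix='1' (no match yet)
Bit 1: prefix='10' -> emit 'f', reset
Bit 2: prefix='1' (no match yet)
Bit 3: prefix='11' -> emit 'c', reset
Bit 4: prefix='1' (no match yet)
Bit 5: prefix='11' -> emit 'c', reset
Bit 6: prefix='1' (no match yet)
Bit 7: prefix='11' -> emit 'c', reset
Bit 8: prefix='1' (no match yet)
Bit 9: prefix='10' -> emit 'f', reset
Bit 10: prefix='1' (no match yet)
Bit 11: prefix='10' -> emit 'f', reset
Bit 12: prefix='1' (no match yet)
Bit 13: prefix='10' -> emit 'f', reset
Bit 14: prefix='1' (no match yet)
Bit 15: prefix='10' -> emit 'f', reset

Answer: fcccffff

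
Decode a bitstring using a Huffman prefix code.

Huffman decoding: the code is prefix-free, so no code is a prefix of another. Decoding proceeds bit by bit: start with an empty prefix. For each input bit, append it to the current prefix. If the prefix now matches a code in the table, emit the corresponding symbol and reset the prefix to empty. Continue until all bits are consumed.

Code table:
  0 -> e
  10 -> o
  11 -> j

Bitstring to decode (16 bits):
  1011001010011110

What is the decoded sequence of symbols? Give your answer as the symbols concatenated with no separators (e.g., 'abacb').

Answer: ojeeooejje

Derivation:
Bit 0: prefix='1' (no match yet)
Bit 1: prefix='10' -> emit 'o', reset
Bit 2: prefix='1' (no match yet)
Bit 3: prefix='11' -> emit 'j', reset
Bit 4: prefix='0' -> emit 'e', reset
Bit 5: prefix='0' -> emit 'e', reset
Bit 6: prefix='1' (no match yet)
Bit 7: prefix='10' -> emit 'o', reset
Bit 8: prefix='1' (no match yet)
Bit 9: prefix='10' -> emit 'o', reset
Bit 10: prefix='0' -> emit 'e', reset
Bit 11: prefix='1' (no match yet)
Bit 12: prefix='11' -> emit 'j', reset
Bit 13: prefix='1' (no match yet)
Bit 14: prefix='11' -> emit 'j', reset
Bit 15: prefix='0' -> emit 'e', reset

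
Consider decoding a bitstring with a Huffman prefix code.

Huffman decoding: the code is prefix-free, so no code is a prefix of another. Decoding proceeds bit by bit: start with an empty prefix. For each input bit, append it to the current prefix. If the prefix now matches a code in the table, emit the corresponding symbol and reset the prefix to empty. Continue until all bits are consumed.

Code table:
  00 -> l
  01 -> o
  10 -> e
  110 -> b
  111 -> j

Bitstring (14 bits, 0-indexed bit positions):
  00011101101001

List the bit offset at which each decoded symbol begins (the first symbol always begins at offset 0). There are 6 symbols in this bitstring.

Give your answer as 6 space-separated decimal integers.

Answer: 0 2 4 7 10 12

Derivation:
Bit 0: prefix='0' (no match yet)
Bit 1: prefix='00' -> emit 'l', reset
Bit 2: prefix='0' (no match yet)
Bit 3: prefix='01' -> emit 'o', reset
Bit 4: prefix='1' (no match yet)
Bit 5: prefix='11' (no match yet)
Bit 6: prefix='110' -> emit 'b', reset
Bit 7: prefix='1' (no match yet)
Bit 8: prefix='11' (no match yet)
Bit 9: prefix='110' -> emit 'b', reset
Bit 10: prefix='1' (no match yet)
Bit 11: prefix='10' -> emit 'e', reset
Bit 12: prefix='0' (no match yet)
Bit 13: prefix='01' -> emit 'o', reset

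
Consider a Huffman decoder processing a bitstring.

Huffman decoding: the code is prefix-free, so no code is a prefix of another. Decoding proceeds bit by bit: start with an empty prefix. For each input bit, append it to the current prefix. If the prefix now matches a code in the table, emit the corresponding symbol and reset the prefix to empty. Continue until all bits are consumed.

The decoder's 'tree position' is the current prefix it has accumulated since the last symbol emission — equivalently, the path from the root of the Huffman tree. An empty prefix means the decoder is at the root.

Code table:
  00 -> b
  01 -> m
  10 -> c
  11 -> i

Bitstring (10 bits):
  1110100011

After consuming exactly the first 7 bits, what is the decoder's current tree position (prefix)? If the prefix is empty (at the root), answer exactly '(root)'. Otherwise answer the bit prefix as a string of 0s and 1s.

Bit 0: prefix='1' (no match yet)
Bit 1: prefix='11' -> emit 'i', reset
Bit 2: prefix='1' (no match yet)
Bit 3: prefix='10' -> emit 'c', reset
Bit 4: prefix='1' (no match yet)
Bit 5: prefix='10' -> emit 'c', reset
Bit 6: prefix='0' (no match yet)

Answer: 0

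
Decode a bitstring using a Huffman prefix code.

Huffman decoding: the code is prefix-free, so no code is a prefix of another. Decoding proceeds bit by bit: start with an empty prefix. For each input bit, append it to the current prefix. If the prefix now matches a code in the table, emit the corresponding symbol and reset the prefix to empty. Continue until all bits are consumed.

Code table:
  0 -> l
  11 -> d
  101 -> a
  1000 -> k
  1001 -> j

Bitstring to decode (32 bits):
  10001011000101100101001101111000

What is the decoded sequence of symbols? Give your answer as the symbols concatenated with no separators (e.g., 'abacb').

Bit 0: prefix='1' (no match yet)
Bit 1: prefix='10' (no match yet)
Bit 2: prefix='100' (no match yet)
Bit 3: prefix='1000' -> emit 'k', reset
Bit 4: prefix='1' (no match yet)
Bit 5: prefix='10' (no match yet)
Bit 6: prefix='101' -> emit 'a', reset
Bit 7: prefix='1' (no match yet)
Bit 8: prefix='10' (no match yet)
Bit 9: prefix='100' (no match yet)
Bit 10: prefix='1000' -> emit 'k', reset
Bit 11: prefix='1' (no match yet)
Bit 12: prefix='10' (no match yet)
Bit 13: prefix='101' -> emit 'a', reset
Bit 14: prefix='1' (no match yet)
Bit 15: prefix='10' (no match yet)
Bit 16: prefix='100' (no match yet)
Bit 17: prefix='1001' -> emit 'j', reset
Bit 18: prefix='0' -> emit 'l', reset
Bit 19: prefix='1' (no match yet)
Bit 20: prefix='10' (no match yet)
Bit 21: prefix='100' (no match yet)
Bit 22: prefix='1001' -> emit 'j', reset
Bit 23: prefix='1' (no match yet)
Bit 24: prefix='10' (no match yet)
Bit 25: prefix='101' -> emit 'a', reset
Bit 26: prefix='1' (no match yet)
Bit 27: prefix='11' -> emit 'd', reset
Bit 28: prefix='1' (no match yet)
Bit 29: prefix='10' (no match yet)
Bit 30: prefix='100' (no match yet)
Bit 31: prefix='1000' -> emit 'k', reset

Answer: kakajljadk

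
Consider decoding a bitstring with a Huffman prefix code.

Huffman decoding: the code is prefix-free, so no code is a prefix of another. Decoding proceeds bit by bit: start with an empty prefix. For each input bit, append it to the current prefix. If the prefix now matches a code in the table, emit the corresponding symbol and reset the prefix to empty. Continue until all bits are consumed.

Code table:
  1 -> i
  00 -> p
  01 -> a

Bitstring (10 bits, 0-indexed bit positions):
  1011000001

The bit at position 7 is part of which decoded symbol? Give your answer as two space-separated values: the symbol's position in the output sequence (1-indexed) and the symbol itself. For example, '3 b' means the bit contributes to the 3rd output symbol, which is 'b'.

Bit 0: prefix='1' -> emit 'i', reset
Bit 1: prefix='0' (no match yet)
Bit 2: prefix='01' -> emit 'a', reset
Bit 3: prefix='1' -> emit 'i', reset
Bit 4: prefix='0' (no match yet)
Bit 5: prefix='00' -> emit 'p', reset
Bit 6: prefix='0' (no match yet)
Bit 7: prefix='00' -> emit 'p', reset
Bit 8: prefix='0' (no match yet)
Bit 9: prefix='01' -> emit 'a', reset

Answer: 5 p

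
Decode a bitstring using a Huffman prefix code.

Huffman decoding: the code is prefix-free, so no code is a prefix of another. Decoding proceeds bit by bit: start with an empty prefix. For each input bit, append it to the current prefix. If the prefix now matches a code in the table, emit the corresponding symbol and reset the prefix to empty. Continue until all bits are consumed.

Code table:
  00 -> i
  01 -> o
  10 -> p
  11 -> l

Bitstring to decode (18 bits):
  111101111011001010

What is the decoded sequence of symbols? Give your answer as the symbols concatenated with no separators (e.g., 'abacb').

Bit 0: prefix='1' (no match yet)
Bit 1: prefix='11' -> emit 'l', reset
Bit 2: prefix='1' (no match yet)
Bit 3: prefix='11' -> emit 'l', reset
Bit 4: prefix='0' (no match yet)
Bit 5: prefix='01' -> emit 'o', reset
Bit 6: prefix='1' (no match yet)
Bit 7: prefix='11' -> emit 'l', reset
Bit 8: prefix='1' (no match yet)
Bit 9: prefix='10' -> emit 'p', reset
Bit 10: prefix='1' (no match yet)
Bit 11: prefix='11' -> emit 'l', reset
Bit 12: prefix='0' (no match yet)
Bit 13: prefix='00' -> emit 'i', reset
Bit 14: prefix='1' (no match yet)
Bit 15: prefix='10' -> emit 'p', reset
Bit 16: prefix='1' (no match yet)
Bit 17: prefix='10' -> emit 'p', reset

Answer: llolplipp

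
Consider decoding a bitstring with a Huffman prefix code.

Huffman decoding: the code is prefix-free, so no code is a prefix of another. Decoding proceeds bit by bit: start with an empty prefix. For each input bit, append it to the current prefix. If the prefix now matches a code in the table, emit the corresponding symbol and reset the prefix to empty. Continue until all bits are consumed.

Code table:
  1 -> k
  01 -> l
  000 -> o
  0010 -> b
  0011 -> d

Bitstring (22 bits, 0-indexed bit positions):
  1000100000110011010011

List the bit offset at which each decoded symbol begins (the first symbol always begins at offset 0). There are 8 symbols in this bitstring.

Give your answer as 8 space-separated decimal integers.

Answer: 0 1 4 5 8 12 16 18

Derivation:
Bit 0: prefix='1' -> emit 'k', reset
Bit 1: prefix='0' (no match yet)
Bit 2: prefix='00' (no match yet)
Bit 3: prefix='000' -> emit 'o', reset
Bit 4: prefix='1' -> emit 'k', reset
Bit 5: prefix='0' (no match yet)
Bit 6: prefix='00' (no match yet)
Bit 7: prefix='000' -> emit 'o', reset
Bit 8: prefix='0' (no match yet)
Bit 9: prefix='00' (no match yet)
Bit 10: prefix='001' (no match yet)
Bit 11: prefix='0011' -> emit 'd', reset
Bit 12: prefix='0' (no match yet)
Bit 13: prefix='00' (no match yet)
Bit 14: prefix='001' (no match yet)
Bit 15: prefix='0011' -> emit 'd', reset
Bit 16: prefix='0' (no match yet)
Bit 17: prefix='01' -> emit 'l', reset
Bit 18: prefix='0' (no match yet)
Bit 19: prefix='00' (no match yet)
Bit 20: prefix='001' (no match yet)
Bit 21: prefix='0011' -> emit 'd', reset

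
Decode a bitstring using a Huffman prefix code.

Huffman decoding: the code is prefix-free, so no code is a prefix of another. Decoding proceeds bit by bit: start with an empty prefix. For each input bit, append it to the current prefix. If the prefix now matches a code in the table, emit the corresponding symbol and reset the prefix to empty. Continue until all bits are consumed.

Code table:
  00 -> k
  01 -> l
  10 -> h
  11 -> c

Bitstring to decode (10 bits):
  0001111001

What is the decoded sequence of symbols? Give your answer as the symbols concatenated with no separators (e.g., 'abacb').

Bit 0: prefix='0' (no match yet)
Bit 1: prefix='00' -> emit 'k', reset
Bit 2: prefix='0' (no match yet)
Bit 3: prefix='01' -> emit 'l', reset
Bit 4: prefix='1' (no match yet)
Bit 5: prefix='11' -> emit 'c', reset
Bit 6: prefix='1' (no match yet)
Bit 7: prefix='10' -> emit 'h', reset
Bit 8: prefix='0' (no match yet)
Bit 9: prefix='01' -> emit 'l', reset

Answer: klchl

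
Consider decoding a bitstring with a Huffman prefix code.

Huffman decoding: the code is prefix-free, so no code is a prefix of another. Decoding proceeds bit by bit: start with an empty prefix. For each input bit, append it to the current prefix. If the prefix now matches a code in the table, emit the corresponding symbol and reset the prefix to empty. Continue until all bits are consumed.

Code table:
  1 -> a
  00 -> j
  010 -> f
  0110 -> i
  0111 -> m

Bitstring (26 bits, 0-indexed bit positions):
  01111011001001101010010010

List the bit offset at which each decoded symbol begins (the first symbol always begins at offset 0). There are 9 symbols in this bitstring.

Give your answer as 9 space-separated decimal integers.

Bit 0: prefix='0' (no match yet)
Bit 1: prefix='01' (no match yet)
Bit 2: prefix='011' (no match yet)
Bit 3: prefix='0111' -> emit 'm', reset
Bit 4: prefix='1' -> emit 'a', reset
Bit 5: prefix='0' (no match yet)
Bit 6: prefix='01' (no match yet)
Bit 7: prefix='011' (no match yet)
Bit 8: prefix='0110' -> emit 'i', reset
Bit 9: prefix='0' (no match yet)
Bit 10: prefix='01' (no match yet)
Bit 11: prefix='010' -> emit 'f', reset
Bit 12: prefix='0' (no match yet)
Bit 13: prefix='01' (no match yet)
Bit 14: prefix='011' (no match yet)
Bit 15: prefix='0110' -> emit 'i', reset
Bit 16: prefix='1' -> emit 'a', reset
Bit 17: prefix='0' (no match yet)
Bit 18: prefix='01' (no match yet)
Bit 19: prefix='010' -> emit 'f', reset
Bit 20: prefix='0' (no match yet)
Bit 21: prefix='01' (no match yet)
Bit 22: prefix='010' -> emit 'f', reset
Bit 23: prefix='0' (no match yet)
Bit 24: prefix='01' (no match yet)
Bit 25: prefix='010' -> emit 'f', reset

Answer: 0 4 5 9 12 16 17 20 23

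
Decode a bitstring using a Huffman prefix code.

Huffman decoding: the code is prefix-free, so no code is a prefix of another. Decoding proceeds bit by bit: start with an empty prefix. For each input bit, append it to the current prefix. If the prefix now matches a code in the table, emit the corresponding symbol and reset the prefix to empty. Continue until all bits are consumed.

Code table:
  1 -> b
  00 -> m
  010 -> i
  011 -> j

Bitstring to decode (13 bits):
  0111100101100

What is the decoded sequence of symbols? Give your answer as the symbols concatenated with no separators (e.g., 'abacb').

Bit 0: prefix='0' (no match yet)
Bit 1: prefix='01' (no match yet)
Bit 2: prefix='011' -> emit 'j', reset
Bit 3: prefix='1' -> emit 'b', reset
Bit 4: prefix='1' -> emit 'b', reset
Bit 5: prefix='0' (no match yet)
Bit 6: prefix='00' -> emit 'm', reset
Bit 7: prefix='1' -> emit 'b', reset
Bit 8: prefix='0' (no match yet)
Bit 9: prefix='01' (no match yet)
Bit 10: prefix='011' -> emit 'j', reset
Bit 11: prefix='0' (no match yet)
Bit 12: prefix='00' -> emit 'm', reset

Answer: jbbmbjm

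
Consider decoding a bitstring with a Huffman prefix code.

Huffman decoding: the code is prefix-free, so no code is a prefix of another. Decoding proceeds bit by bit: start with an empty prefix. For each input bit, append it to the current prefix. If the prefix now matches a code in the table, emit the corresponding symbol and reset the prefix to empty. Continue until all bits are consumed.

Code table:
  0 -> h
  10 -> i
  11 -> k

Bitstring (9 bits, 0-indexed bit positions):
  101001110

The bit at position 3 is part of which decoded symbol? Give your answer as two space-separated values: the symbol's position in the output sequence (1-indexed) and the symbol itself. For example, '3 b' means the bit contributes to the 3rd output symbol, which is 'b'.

Answer: 2 i

Derivation:
Bit 0: prefix='1' (no match yet)
Bit 1: prefix='10' -> emit 'i', reset
Bit 2: prefix='1' (no match yet)
Bit 3: prefix='10' -> emit 'i', reset
Bit 4: prefix='0' -> emit 'h', reset
Bit 5: prefix='1' (no match yet)
Bit 6: prefix='11' -> emit 'k', reset
Bit 7: prefix='1' (no match yet)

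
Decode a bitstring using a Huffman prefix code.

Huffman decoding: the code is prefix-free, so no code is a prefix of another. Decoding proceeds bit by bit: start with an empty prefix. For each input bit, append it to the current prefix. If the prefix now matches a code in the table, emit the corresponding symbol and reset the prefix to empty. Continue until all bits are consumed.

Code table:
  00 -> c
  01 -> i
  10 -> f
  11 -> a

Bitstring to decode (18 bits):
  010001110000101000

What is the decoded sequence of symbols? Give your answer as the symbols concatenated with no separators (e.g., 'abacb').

Bit 0: prefix='0' (no match yet)
Bit 1: prefix='01' -> emit 'i', reset
Bit 2: prefix='0' (no match yet)
Bit 3: prefix='00' -> emit 'c', reset
Bit 4: prefix='0' (no match yet)
Bit 5: prefix='01' -> emit 'i', reset
Bit 6: prefix='1' (no match yet)
Bit 7: prefix='11' -> emit 'a', reset
Bit 8: prefix='0' (no match yet)
Bit 9: prefix='00' -> emit 'c', reset
Bit 10: prefix='0' (no match yet)
Bit 11: prefix='00' -> emit 'c', reset
Bit 12: prefix='1' (no match yet)
Bit 13: prefix='10' -> emit 'f', reset
Bit 14: prefix='1' (no match yet)
Bit 15: prefix='10' -> emit 'f', reset
Bit 16: prefix='0' (no match yet)
Bit 17: prefix='00' -> emit 'c', reset

Answer: iciaccffc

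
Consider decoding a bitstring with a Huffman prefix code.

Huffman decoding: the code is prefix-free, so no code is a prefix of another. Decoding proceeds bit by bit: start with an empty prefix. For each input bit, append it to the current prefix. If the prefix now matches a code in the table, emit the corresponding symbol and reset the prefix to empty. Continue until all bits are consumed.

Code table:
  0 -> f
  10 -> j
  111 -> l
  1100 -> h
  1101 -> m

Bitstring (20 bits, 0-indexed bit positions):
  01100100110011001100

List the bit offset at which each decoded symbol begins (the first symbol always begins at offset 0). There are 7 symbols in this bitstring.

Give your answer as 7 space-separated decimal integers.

Answer: 0 1 5 7 8 12 16

Derivation:
Bit 0: prefix='0' -> emit 'f', reset
Bit 1: prefix='1' (no match yet)
Bit 2: prefix='11' (no match yet)
Bit 3: prefix='110' (no match yet)
Bit 4: prefix='1100' -> emit 'h', reset
Bit 5: prefix='1' (no match yet)
Bit 6: prefix='10' -> emit 'j', reset
Bit 7: prefix='0' -> emit 'f', reset
Bit 8: prefix='1' (no match yet)
Bit 9: prefix='11' (no match yet)
Bit 10: prefix='110' (no match yet)
Bit 11: prefix='1100' -> emit 'h', reset
Bit 12: prefix='1' (no match yet)
Bit 13: prefix='11' (no match yet)
Bit 14: prefix='110' (no match yet)
Bit 15: prefix='1100' -> emit 'h', reset
Bit 16: prefix='1' (no match yet)
Bit 17: prefix='11' (no match yet)
Bit 18: prefix='110' (no match yet)
Bit 19: prefix='1100' -> emit 'h', reset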